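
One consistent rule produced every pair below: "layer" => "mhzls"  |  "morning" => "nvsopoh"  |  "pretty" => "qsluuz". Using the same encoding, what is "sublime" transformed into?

tbcmpnl

The shift depends on letter class: consonant l→m is +1, but vowel a→h is +7. The rule splits by letter class: vowels +7, consonants +1.
For sublime: s(cons)+1=t, u(vowel)+7=b, b(cons)+1=c, l(cons)+1=m, i(vowel)+7=p, m(cons)+1=n, e(vowel)+7=l.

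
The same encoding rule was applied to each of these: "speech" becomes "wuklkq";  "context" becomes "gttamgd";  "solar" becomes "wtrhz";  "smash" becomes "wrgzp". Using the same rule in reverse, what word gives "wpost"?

In speech: s→w is +4, p→u is +5, e→k is +6, e→l is +7 — the shift increases by 1 each position. Letter i (0-indexed) is shifted by i+4, so successive shifts are 4, 5, 6, ….
Undoing it on wpost: w−4=s, p−5=k, o−6=i, s−7=l, t−8=l.

skill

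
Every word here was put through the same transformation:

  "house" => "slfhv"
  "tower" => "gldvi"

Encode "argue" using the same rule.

zitfv

Each pair mirrors across the alphabet (h↔s, o↔l, u↔f): positions sum to 25. This is the alphabet-reversal cipher (Atbash): a becomes z, b becomes y, etc.
Applying it to argue: a↔z, r↔i, g↔t, u↔f, e↔v.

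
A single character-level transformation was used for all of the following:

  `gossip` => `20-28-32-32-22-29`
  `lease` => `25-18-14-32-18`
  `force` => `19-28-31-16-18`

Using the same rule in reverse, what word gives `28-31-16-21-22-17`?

orchid

g is letter #7 and maps to 20: an offset of 13. Letters become their 1-based position plus 13 (so a→14, b→15, …).
Undoing it on 28-31-16-21-22-17: 28→(28−13)÷1=15=o, 31→(31−13)÷1=18=r, 16→(16−13)÷1=3=c, 21→(21−13)÷1=8=h, 22→(22−13)÷1=9=i, 17→(17−13)÷1=4=d.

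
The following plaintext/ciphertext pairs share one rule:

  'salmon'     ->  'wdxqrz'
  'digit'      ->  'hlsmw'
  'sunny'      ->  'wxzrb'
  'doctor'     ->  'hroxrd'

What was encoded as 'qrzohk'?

Shifts by position in salmon: pos 0: s→w (+4), pos 1: a→d (+3), pos 2: l→x (+12), pos 3: m→q (+4), pos 4: o→r (+3), pos 5: n→z (+12) — repeating every 3. It's a Vigenère-style cipher with numeric key [4,3,12]: position i shifts by key[i mod 3].
Decoding qrzohk: q−4=m, r−3=o, z−12=n, o−4=k, h−3=e, k−12=y.

monkey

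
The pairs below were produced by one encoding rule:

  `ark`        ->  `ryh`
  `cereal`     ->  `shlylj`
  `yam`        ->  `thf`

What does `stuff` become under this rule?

The output letters match the input read backwards, each shifted +7: ark reversed is kra. The word is reversed, then every letter is shifted forward by 7.
For stuff: reverse → ffuts; then shift: f+7=m, f+7=m, u+7=b, t+7=a, s+7=z.

mmbaz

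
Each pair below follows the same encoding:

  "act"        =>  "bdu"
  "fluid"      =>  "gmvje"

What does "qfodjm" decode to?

Compare letters: a→b is +1, c→d is +1, t→u is +1 — a constant shift. Every letter moves 1 place later in the alphabet, wrapping around z→a.
Undoing it on qfodjm: q−1=p, f−1=e, o−1=n, d−1=c, j−1=i, m−1=l.

pencil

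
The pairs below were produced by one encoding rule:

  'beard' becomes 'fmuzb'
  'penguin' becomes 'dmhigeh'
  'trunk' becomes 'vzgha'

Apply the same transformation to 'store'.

kvszm

Treating letters as 0–25, the rule is x ↦ 11x + 20 (mod 26).
Applying it to store: s(18)→11·18+20≡10=k; t(19)→11·19+20≡21=v; o(14)→11·14+20≡18=s; r(17)→11·17+20≡25=z; e(4)→11·4+20≡12=m (all mod 26).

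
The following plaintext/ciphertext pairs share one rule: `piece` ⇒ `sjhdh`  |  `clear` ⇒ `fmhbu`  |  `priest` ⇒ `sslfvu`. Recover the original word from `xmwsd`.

Shifts by position in piece: pos 0: p→s (+3), pos 1: i→j (+1), pos 2: e→h (+3), pos 3: c→d (+1) — repeating every 2. It's a Vigenère-style cipher with numeric key [3,1]: position i shifts by key[i mod 2].
Decoding xmwsd: x−3=u, m−1=l, w−3=t, s−1=r, d−3=a.

ultra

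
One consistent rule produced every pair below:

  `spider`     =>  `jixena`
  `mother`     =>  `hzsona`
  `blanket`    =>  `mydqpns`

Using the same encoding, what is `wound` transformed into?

Each letter's alphabet position (a=0..z=25) is mapped through 9·x+3 mod 26 — an affine cipher.
On wound: w(22)→9·22+3≡19=t; o(14)→9·14+3≡25=z; u(20)→9·20+3≡1=b; n(13)→9·13+3≡16=q; d(3)→9·3+3≡4=e (all mod 26).

tzbqe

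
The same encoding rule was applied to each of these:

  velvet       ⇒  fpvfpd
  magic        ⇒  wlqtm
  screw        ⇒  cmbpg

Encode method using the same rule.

wpdrzn

The rule splits by letter class: vowels +11, consonants +10.
For method: m(cons)+10=w, e(vowel)+11=p, t(cons)+10=d, h(cons)+10=r, o(vowel)+11=z, d(cons)+10=n.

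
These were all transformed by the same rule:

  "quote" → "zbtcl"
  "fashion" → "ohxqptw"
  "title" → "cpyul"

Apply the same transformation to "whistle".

fonbaqn

Shifts by position in quote: pos 0: q→z (+9), pos 1: u→b (+7), pos 2: o→t (+5), pos 3: t→c (+9), pos 4: e→l (+7) — repeating every 3. It's a Vigenère-style cipher with numeric key [9,7,5]: position i shifts by key[i mod 3].
Applying it to whistle: w+9=f, h+7=o, i+5=n, s+9=b, t+7=a, l+5=q, e+9=n.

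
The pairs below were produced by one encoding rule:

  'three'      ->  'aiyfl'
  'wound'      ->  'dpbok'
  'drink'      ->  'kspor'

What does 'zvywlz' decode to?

It's a Vigenère-style cipher with numeric key [7,1]: position i shifts by key[i mod 2].
Decoding zvywlz: z−7=s, v−1=u, y−7=r, w−1=v, l−7=e, z−1=y.

survey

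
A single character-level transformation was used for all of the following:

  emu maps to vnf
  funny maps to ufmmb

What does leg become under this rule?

Each pair mirrors across the alphabet (e↔v, m↔n, u↔f): positions sum to 25. Letters are reflected about the middle of the alphabet (position → 25−position): Atbash.
Applying it to leg: l↔o, e↔v, g↔t.

ovt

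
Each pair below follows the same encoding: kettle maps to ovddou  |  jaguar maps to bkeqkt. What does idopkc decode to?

The output letters match the input read backwards, each shifted +10: kettle reversed is elttek. Two steps: reverse the string, then apply a Caesar shift of +10.
Undoing it on idopkc: shift back: i−10=y, d−10=t, o−10=e, p−10=f, k−10=a, c−10=s → ytefas; then reverse → safety.

safety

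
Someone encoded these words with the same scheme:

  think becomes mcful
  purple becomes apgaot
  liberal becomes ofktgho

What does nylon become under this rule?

t(19)→m(12) and h(7)→c(2) fit y≡3x+7 (mod 26); the inverse of 3 mod 26 is 9. Each letter's alphabet position (a=0..z=25) is mapped through 3·x+7 mod 26 — an affine cipher.
For nylon: n(13)→3·13+7≡20=u; y(24)→3·24+7≡1=b; l(11)→3·11+7≡14=o; o(14)→3·14+7≡23=x; n(13)→3·13+7≡20=u (all mod 26).

uboxu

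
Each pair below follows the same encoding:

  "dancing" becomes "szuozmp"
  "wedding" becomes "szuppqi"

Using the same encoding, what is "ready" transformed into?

The output letters match the input read backwards, each shifted +12: dancing reversed is gnicnad. Two steps: reverse the string, then apply a Caesar shift of +12.
For ready: reverse → ydaer; then shift: y+12=k, d+12=p, a+12=m, e+12=q, r+12=d.

kpmqd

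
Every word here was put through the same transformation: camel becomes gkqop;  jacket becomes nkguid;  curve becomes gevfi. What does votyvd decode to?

report

It's a Vigenère-style cipher with numeric key [4,10]: position i shifts by key[i mod 2].
Undoing it on votyvd: v−4=r, o−10=e, t−4=p, y−10=o, v−4=r, d−10=t.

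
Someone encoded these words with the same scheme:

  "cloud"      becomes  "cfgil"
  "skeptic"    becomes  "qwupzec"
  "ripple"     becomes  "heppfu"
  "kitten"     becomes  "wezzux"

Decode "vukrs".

Treating letters as 0–25, the rule is x ↦ 9x + 10 (mod 26).
Undoing it on vukrs: v(21)→3·(21−10)≡7=h; u(20)→3·(20−10)≡4=e; k(10)→3·(10−10)≡0=a; r(17)→3·(17−10)≡21=v; s(18)→3·(18−10)≡24=y (all mod 26).

heavy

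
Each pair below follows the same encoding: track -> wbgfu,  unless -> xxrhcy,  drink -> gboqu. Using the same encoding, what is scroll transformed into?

Shifts by position in track: pos 0: t→w (+3), pos 1: r→b (+10), pos 2: a→g (+6), pos 3: c→f (+3), pos 4: k→u (+10) — repeating every 3. A repeating key of period 3 is used — shifts +3, +10, +6 over and over.
On scroll: s+3=v, c+10=m, r+6=x, o+3=r, l+10=v, l+6=r.

vmxrvr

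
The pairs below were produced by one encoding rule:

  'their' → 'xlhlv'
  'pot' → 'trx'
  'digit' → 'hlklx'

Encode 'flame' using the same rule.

jpdqh

The shift depends on letter class: consonant t→x is +4, but vowel e→h is +3. The rule splits by letter class: vowels +3, consonants +4.
On flame: f(cons)+4=j, l(cons)+4=p, a(vowel)+3=d, m(cons)+4=q, e(vowel)+3=h.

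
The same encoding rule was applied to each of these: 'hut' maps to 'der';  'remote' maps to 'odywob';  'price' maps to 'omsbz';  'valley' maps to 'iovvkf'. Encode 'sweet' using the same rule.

doogc

The output letters match the input read backwards, each shifted +10: hut reversed is tuh. The word is reversed, then every letter is shifted forward by 10.
Applying it to sweet: reverse → teews; then shift: t+10=d, e+10=o, e+10=o, w+10=g, s+10=c.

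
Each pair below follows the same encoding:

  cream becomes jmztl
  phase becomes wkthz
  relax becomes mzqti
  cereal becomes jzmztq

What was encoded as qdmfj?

lyric

c(2)→j(9) and r(17)→m(12) fit y≡21x+19 (mod 26); the inverse of 21 mod 26 is 5. This is an affine cipher: with a=0,…,z=25, each position x becomes (21x+19) mod 26.
Undoing it on qdmfj: q(16)→5·(16−19)≡11=l; d(3)→5·(3−19)≡24=y; m(12)→5·(12−19)≡17=r; f(5)→5·(5−19)≡8=i; j(9)→5·(9−19)≡2=c (all mod 26).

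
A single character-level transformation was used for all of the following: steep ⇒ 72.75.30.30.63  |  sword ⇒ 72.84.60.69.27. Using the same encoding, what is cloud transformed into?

Each letter becomes 3×(its alphabet position, a=1..z=26) + 15.
Applying it to cloud: c=3→24, l=12→51, o=15→60, u=21→78, d=4→27.

24.51.60.78.27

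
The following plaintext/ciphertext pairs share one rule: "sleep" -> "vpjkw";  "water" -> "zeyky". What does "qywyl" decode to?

Letter i (0-indexed) is shifted by i+3, so successive shifts are 3, 4, 5, ….
Decoding qywyl: q−3=n, y−4=u, w−5=r, y−6=s, l−7=e.

nurse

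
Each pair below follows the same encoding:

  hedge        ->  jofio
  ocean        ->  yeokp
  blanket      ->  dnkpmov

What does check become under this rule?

ejoem

The rule splits by letter class: vowels +10, consonants +2.
For check: c(cons)+2=e, h(cons)+2=j, e(vowel)+10=o, c(cons)+2=e, k(cons)+2=m.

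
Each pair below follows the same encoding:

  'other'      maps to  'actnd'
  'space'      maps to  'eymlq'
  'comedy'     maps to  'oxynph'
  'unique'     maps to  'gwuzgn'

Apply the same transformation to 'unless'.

The shifts repeat in a cycle of length 2: positions 0,1,… shift by +12, +9, then the pattern repeats.
For unless: u+12=g, n+9=w, l+12=x, e+9=n, s+12=e, s+9=b.

gwxneb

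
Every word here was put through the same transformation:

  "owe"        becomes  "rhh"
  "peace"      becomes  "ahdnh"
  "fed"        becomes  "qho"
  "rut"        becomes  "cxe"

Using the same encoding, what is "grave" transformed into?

rcdgh

Two shifts are in play — +3 for a/e/i/o/u, +11 for every other letter.
For grave: g(cons)+11=r, r(cons)+11=c, a(vowel)+3=d, v(cons)+11=g, e(vowel)+3=h.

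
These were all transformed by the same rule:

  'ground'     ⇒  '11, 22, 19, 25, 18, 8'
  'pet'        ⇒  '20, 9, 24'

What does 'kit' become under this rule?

15, 13, 24

g is letter #7 and maps to 11: an offset of 4. Letters become their 1-based position plus 4 (so a→5, b→6, …).
For kit: k=11→15, i=9→13, t=20→24.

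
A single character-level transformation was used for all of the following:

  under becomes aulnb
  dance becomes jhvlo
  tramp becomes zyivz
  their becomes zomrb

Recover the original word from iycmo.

In under: u→a is +6, n→u is +7, d→l is +8, e→n is +9 — the shift increases by 1 each position. Letter i (0-indexed) is shifted by i+6, so successive shifts are 6, 7, 8, ….
Decoding iycmo: i−6=c, y−7=r, c−8=u, m−9=d, o−10=e.

crude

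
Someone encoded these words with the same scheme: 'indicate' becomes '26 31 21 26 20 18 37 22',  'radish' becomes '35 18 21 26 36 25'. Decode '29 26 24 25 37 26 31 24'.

Letters become their 1-based position plus 17 (so a→18, b→19, …).
Reversing it on 29 26 24 25 37 26 31 24: 29→(29−17)÷1=12=l, 26→(26−17)÷1=9=i, 24→(24−17)÷1=7=g, 25→(25−17)÷1=8=h, 37→(37−17)÷1=20=t, 26→(26−17)÷1=9=i, 31→(31−17)÷1=14=n, 24→(24−17)÷1=7=g.

lighting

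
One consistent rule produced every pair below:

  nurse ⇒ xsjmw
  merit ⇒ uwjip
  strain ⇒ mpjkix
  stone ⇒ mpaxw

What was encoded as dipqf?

n(13)→x(23) and u(20)→s(18) fit y≡3x+10 (mod 26); the inverse of 3 mod 26 is 9. Treating letters as 0–25, the rule is x ↦ 3x + 10 (mod 26).
Decoding dipqf: d(3)→9·(3−10)≡15=p; i(8)→9·(8−10)≡8=i; p(15)→9·(15−10)≡19=t; q(16)→9·(16−10)≡2=c; f(5)→9·(5−10)≡7=h (all mod 26).

pitch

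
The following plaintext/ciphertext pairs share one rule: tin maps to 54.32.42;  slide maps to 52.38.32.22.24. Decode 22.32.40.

dim

t(#20)→54 and i(#9)→32: differences scale by 2, so n = 2·pos + 14. With a=1..z=26, the number is 2·pos + 14.
Reversing it on 22.32.40: 22→(22−14)÷2=4=d, 32→(32−14)÷2=9=i, 40→(40−14)÷2=13=m.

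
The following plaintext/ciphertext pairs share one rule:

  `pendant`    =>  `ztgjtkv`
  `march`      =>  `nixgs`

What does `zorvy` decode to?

The word is reversed, then every letter is shifted forward by 6.
Undoing it on zorvy: shift back: z−6=t, o−6=i, r−6=l, v−6=p, y−6=s → tilps; then reverse → split.

split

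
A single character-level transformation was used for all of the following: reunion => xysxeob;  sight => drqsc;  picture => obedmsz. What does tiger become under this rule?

The output letters match the input read backwards, each shifted +10: reunion reversed is noinuer. Read the word backwards and shift each letter +10.
Applying it to tiger: reverse → regit; then shift: r+10=b, e+10=o, g+10=q, i+10=s, t+10=d.

boqsd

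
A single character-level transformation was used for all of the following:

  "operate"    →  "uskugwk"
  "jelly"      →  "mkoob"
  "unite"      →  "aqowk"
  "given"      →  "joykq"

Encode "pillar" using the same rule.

sooogu

The shift depends on letter class: consonant p→s is +3, but vowel o→u is +6. Vowels shift forward by 6 and consonants shift forward by 3.
Applying it to pillar: p(cons)+3=s, i(vowel)+6=o, l(cons)+3=o, l(cons)+3=o, a(vowel)+6=g, r(cons)+3=u.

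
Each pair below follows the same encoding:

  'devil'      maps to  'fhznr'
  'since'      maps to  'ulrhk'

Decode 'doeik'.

blade

In devil: d→f is +2, e→h is +3, v→z is +4, i→n is +5 — the shift increases by 1 each position. The shift increases by 1 at each position, starting from +2: 2, 3, 4, ….
Decoding doeik: d−2=b, o−3=l, e−4=a, i−5=d, k−6=e.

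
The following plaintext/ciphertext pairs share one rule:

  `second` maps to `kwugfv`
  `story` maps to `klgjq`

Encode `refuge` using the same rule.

jwxmyw

Every letter moves 18 places later in the alphabet, wrapping around z→a.
Applying it to refuge: r+18=j, e+18=w, f+18=x, u+18=m, g+18=y, e+18=w.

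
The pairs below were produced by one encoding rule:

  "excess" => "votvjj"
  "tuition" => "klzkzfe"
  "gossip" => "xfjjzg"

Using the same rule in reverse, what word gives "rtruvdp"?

academy

Compare letters: e→v is +17, x→o is +17, c→t is +17 — a constant shift. Each letter is shifted forward by 17 in the alphabet (a Caesar shift of +17).
Undoing it on rtruvdp: r−17=a, t−17=c, r−17=a, u−17=d, v−17=e, d−17=m, p−17=y.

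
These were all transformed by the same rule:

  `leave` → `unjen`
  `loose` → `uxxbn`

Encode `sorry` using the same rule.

bxaah

Every letter moves 9 places later in the alphabet, wrapping around z→a.
On sorry: s+9=b, o+9=x, r+9=a, r+9=a, y+9=h.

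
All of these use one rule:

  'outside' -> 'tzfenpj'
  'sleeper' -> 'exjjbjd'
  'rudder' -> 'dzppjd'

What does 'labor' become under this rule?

Vowels shift forward by 5 and consonants shift forward by 12.
For labor: l(cons)+12=x, a(vowel)+5=f, b(cons)+12=n, o(vowel)+5=t, r(cons)+12=d.

xfntd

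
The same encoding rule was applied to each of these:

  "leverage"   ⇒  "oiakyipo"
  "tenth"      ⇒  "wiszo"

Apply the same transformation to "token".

Each letter shifts forward by (position + 3), i.e. 3, 4, 5, … — the shift grows by one for each successive letter.
For token: t+3=w, o+4=s, k+5=p, e+6=k, n+7=u.

wspku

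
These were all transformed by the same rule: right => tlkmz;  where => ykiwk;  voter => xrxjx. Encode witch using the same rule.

Letter i (0-indexed) is shifted by i+2, so successive shifts are 2, 3, 4, ….
For witch: w+2=y, i+3=l, t+4=x, c+5=h, h+6=n.

ylxhn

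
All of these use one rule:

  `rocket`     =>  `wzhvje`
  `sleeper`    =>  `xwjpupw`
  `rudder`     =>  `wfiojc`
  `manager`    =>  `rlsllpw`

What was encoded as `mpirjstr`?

hedgehog

Shifts by position in rocket: pos 0: r→w (+5), pos 1: o→z (+11), pos 2: c→h (+5), pos 3: k→v (+11) — repeating every 2. A repeating key of period 2 is used — shifts +5, +11 over and over.
Decoding mpirjstr: m−5=h, p−11=e, i−5=d, r−11=g, j−5=e, s−11=h, t−5=o, r−11=g.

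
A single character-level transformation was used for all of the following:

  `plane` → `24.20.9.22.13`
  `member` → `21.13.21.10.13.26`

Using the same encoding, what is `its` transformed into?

17.28.27

p is letter #16 and maps to 24: an offset of 8. Each letter is replaced by its alphabet position (a=1..z=26) + 8.
Applying it to its: i=9→17, t=20→28, s=19→27.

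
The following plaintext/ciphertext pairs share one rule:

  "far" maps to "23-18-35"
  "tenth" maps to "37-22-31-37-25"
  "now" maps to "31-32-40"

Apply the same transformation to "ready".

35-22-18-21-42

f is letter #6 and maps to 23: an offset of 17. The number is (letter's place in the alphabet, a=1) + 17.
On ready: r=18→35, e=5→22, a=1→18, d=4→21, y=25→42.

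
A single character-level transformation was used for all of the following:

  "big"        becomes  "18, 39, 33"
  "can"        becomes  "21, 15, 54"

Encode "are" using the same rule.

b(#2)→18 and i(#9)→39: differences scale by 3, so n = 3·pos + 12. With a=1..z=26, the number is 3·pos + 12.
For are: a=1→15, r=18→66, e=5→27.

15, 66, 27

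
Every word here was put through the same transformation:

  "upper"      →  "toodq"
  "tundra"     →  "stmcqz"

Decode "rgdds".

sheet

Compare letters: u→t is +25, p→o is +25, p→o is +25 — a constant shift. Every letter moves 25 places later in the alphabet, wrapping around z→a.
Decoding rgdds: r−25=s, g−25=h, d−25=e, d−25=e, s−25=t.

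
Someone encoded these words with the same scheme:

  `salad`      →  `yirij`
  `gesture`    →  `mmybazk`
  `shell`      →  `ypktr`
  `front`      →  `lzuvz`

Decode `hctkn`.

Shifts by position in salad: pos 0: s→y (+6), pos 1: a→i (+8), pos 2: l→r (+6), pos 3: a→i (+8) — repeating every 2. It's a Vigenère-style cipher with numeric key [6,8]: position i shifts by key[i mod 2].
Undoing it on hctkn: h−6=b, c−8=u, t−6=n, k−8=c, n−6=h.

bunch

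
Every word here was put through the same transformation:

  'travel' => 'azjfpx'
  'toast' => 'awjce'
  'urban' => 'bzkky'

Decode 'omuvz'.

hello

In travel: t→a is +7, r→z is +8, a→j is +9, v→f is +10 — the shift increases by 1 each position. Each letter shifts forward by (position + 7), i.e. 7, 8, 9, … — the shift grows by one for each successive letter.
Decoding omuvz: o−7=h, m−8=e, u−9=l, v−10=l, z−11=o.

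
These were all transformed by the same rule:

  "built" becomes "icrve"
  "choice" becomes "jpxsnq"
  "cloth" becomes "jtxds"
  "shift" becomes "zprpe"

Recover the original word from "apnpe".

In built: b→i is +7, u→c is +8, i→r is +9, l→v is +10 — the shift increases by 1 each position. The shift increases by 1 at each position, starting from +7: 7, 8, 9, ….
Reversing it on apnpe: a−7=t, p−8=h, n−9=e, p−10=f, e−11=t.

theft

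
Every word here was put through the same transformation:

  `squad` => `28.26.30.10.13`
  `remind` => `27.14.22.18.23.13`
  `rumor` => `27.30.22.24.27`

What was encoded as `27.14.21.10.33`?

Each letter is replaced by its alphabet position (a=1..z=26) + 9.
Reversing it on 27.14.21.10.33: 27→(27−9)÷1=18=r, 14→(14−9)÷1=5=e, 21→(21−9)÷1=12=l, 10→(10−9)÷1=1=a, 33→(33−9)÷1=24=x.

relax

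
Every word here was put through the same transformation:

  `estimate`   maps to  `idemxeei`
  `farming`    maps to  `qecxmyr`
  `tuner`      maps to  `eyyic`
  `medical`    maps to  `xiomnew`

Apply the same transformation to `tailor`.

Vowels shift forward by 4 and consonants shift forward by 11.
For tailor: t(cons)+11=e, a(vowel)+4=e, i(vowel)+4=m, l(cons)+11=w, o(vowel)+4=s, r(cons)+11=c.

eemwsc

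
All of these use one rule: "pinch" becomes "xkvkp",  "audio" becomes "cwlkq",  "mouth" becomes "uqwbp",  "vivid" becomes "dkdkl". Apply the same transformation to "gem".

The shift depends on letter class: consonant p→x is +8, but vowel i→k is +2. The rule splits by letter class: vowels +2, consonants +8.
On gem: g(cons)+8=o, e(vowel)+2=g, m(cons)+8=u.

ogu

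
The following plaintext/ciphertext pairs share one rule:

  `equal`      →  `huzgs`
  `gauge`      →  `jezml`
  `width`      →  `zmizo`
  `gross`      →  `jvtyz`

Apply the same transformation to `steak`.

vxjgr

In equal: e→h is +3, q→u is +4, u→z is +5, a→g is +6 — the shift increases by 1 each position. The shift increases by 1 at each position, starting from +3: 3, 4, 5, ….
On steak: s+3=v, t+4=x, e+5=j, a+6=g, k+7=r.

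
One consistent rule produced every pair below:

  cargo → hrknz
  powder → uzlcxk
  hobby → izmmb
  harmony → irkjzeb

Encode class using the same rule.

c(2)→h(7) and a(0)→r(17) fit y≡21x+17 (mod 26); the inverse of 21 mod 26 is 5. This is an affine cipher: with a=0,…,z=25, each position x becomes (21x+17) mod 26.
Applying it to class: c(2)→21·2+17≡7=h; l(11)→21·11+17≡14=o; a(0)→21·0+17≡17=r; s(18)→21·18+17≡5=f; s(18)→21·18+17≡5=f (all mod 26).

horff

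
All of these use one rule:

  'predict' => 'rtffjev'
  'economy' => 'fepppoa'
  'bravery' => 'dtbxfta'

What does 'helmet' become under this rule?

jfnofv

The shift depends on letter class: consonant p→r is +2, but vowel e→f is +1. The rule splits by letter class: vowels +1, consonants +2.
On helmet: h(cons)+2=j, e(vowel)+1=f, l(cons)+2=n, m(cons)+2=o, e(vowel)+1=f, t(cons)+2=v.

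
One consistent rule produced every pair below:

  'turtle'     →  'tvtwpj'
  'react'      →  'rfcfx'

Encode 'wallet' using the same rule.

wbnoiy

In turtle: t→t is +0, u→v is +1, r→t is +2, t→w is +3 — the shift increases by 1 each position. Each letter shifts forward by its position index (0, 1, 2, …) — the shift grows by one for each successive letter.
Applying it to wallet: w+0=w, a+1=b, l+2=n, l+3=o, e+4=i, t+5=y.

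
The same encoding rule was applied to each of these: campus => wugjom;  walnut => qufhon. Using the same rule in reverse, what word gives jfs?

ply

Compare letters: c→w is +20, a→u is +20, m→g is +20 — a constant shift. Every letter moves 20 places later in the alphabet, wrapping around z→a.
Decoding jfs: j−20=p, f−20=l, s−20=y.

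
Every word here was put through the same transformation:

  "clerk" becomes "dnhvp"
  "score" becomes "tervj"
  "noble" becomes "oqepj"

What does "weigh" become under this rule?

In clerk: c→d is +1, l→n is +2, e→h is +3, r→v is +4 — the shift increases by 1 each position. The shift increases by 1 at each position, starting from +1: 1, 2, 3, ….
On weigh: w+1=x, e+2=g, i+3=l, g+4=k, h+5=m.

xglkm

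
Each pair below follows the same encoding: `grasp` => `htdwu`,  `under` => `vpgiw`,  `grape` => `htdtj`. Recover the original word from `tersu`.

In grasp: g→h is +1, r→t is +2, a→d is +3, s→w is +4 — the shift increases by 1 each position. Letter i (0-indexed) is shifted by i+1, so successive shifts are 1, 2, 3, ….
Reversing it on tersu: t−1=s, e−2=c, r−3=o, s−4=o, u−5=p.

scoop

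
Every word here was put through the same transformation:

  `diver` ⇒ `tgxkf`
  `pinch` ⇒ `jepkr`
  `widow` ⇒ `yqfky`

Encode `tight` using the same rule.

The output letters match the input read backwards, each shifted +2: diver reversed is revid. The word is reversed, then every letter is shifted forward by 2.
Applying it to tight: reverse → thgit; then shift: t+2=v, h+2=j, g+2=i, i+2=k, t+2=v.

vjikv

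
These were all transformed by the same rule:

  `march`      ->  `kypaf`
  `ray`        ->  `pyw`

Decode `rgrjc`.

Compare letters: m→k is +24, a→y is +24, r→p is +24 — a constant shift. Each letter is shifted forward by 24 in the alphabet (a Caesar shift of +24).
Undoing it on rgrjc: r−24=t, g−24=i, r−24=t, j−24=l, c−24=e.

title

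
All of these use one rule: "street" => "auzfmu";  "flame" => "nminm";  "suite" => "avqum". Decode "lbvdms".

dancer

Shifts by position in street: pos 0: s→a (+8), pos 1: t→u (+1), pos 2: r→z (+8), pos 3: e→f (+1) — repeating every 2. The shifts repeat in a cycle of length 2: positions 0,1,… shift by +8, +1, then the pattern repeats.
Reversing it on lbvdms: l−8=d, b−1=a, v−8=n, d−1=c, m−8=e, s−1=r.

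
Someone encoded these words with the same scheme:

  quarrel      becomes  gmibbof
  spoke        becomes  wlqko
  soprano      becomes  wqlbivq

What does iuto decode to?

q(16)→g(6) and u(20)→m(12) fit y≡21x+8 (mod 26); the inverse of 21 mod 26 is 5. Treating letters as 0–25, the rule is x ↦ 21x + 8 (mod 26).
Decoding iuto: i(8)→5·(8−8)≡0=a; u(20)→5·(20−8)≡8=i; t(19)→5·(19−8)≡3=d; o(14)→5·(14−8)≡4=e (all mod 26).

aide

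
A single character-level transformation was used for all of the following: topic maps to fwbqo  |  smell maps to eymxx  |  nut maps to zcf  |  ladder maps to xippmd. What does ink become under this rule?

qzw

Vowels shift forward by 8 and consonants shift forward by 12.
For ink: i(vowel)+8=q, n(cons)+12=z, k(cons)+12=w.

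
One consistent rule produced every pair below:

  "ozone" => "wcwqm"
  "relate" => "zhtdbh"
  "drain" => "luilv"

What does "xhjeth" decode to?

Shifts by position in ozone: pos 0: o→w (+8), pos 1: z→c (+3), pos 2: o→w (+8), pos 3: n→q (+3) — repeating every 2. It's a Vigenère-style cipher with numeric key [8,3]: position i shifts by key[i mod 2].
Decoding xhjeth: x−8=p, h−3=e, j−8=b, e−3=b, t−8=l, h−3=e.

pebble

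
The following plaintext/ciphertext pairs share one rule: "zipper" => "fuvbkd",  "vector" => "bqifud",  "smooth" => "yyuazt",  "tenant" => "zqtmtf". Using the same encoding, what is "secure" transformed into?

yqigxq

It's a Vigenère-style cipher with numeric key [6,12]: position i shifts by key[i mod 2].
For secure: s+6=y, e+12=q, c+6=i, u+12=g, r+6=x, e+12=q.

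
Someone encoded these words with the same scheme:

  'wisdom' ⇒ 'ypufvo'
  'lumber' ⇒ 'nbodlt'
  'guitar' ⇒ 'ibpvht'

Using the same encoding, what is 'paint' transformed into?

Two shifts are in play — +7 for a/e/i/o/u, +2 for every other letter.
On paint: p(cons)+2=r, a(vowel)+7=h, i(vowel)+7=p, n(cons)+2=p, t(cons)+2=v.

rhppv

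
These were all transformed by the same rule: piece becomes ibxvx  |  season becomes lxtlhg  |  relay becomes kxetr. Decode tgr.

Compare letters: p→i is +19, i→b is +19, e→x is +19 — a constant shift. This is a Caesar cipher with shift 19.
Decoding tgr: t−19=a, g−19=n, r−19=y.

any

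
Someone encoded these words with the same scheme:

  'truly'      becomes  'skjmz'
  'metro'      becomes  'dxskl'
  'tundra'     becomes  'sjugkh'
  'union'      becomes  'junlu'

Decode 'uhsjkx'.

Each letter's alphabet position (a=0..z=25) is mapped through 17·x+7 mod 26 — an affine cipher.
Reversing it on uhsjkx: u(20)→23·(20−7)≡13=n; h(7)→23·(7−7)≡0=a; s(18)→23·(18−7)≡19=t; j(9)→23·(9−7)≡20=u; k(10)→23·(10−7)≡17=r; x(23)→23·(23−7)≡4=e (all mod 26).

nature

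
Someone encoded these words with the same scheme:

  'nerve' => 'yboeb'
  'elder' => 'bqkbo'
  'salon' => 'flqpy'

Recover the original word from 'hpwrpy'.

motion

n(13)→y(24) and e(4)→b(1) fit y≡17x+11 (mod 26); the inverse of 17 mod 26 is 23. Treating letters as 0–25, the rule is x ↦ 17x + 11 (mod 26).
Undoing it on hpwrpy: h(7)→23·(7−11)≡12=m; p(15)→23·(15−11)≡14=o; w(22)→23·(22−11)≡19=t; r(17)→23·(17−11)≡8=i; p(15)→23·(15−11)≡14=o; y(24)→23·(24−11)≡13=n (all mod 26).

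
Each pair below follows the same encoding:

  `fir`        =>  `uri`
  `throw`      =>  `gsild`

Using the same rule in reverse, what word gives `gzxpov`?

Each pair mirrors across the alphabet (f↔u, i↔r, r↔i): positions sum to 25. Letters are reflected about the middle of the alphabet (position → 25−position): Atbash.
Decoding gzxpov: g↔t, z↔a, x↔c, p↔k, o↔l, v↔e.

tackle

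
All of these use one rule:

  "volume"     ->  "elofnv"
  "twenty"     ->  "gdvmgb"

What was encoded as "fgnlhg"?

Each pair mirrors across the alphabet (v↔e, o↔l, l↔o): positions sum to 25. Each letter is replaced by its mirror in the alphabet: a↔z, b↔y, c↔x, and so on (the Atbash cipher).
Decoding fgnlhg: f↔u, g↔t, n↔m, l↔o, h↔s, g↔t.

utmost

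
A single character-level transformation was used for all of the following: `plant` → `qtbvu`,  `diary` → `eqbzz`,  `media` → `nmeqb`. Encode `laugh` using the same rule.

Shifts by position in plant: pos 0: p→q (+1), pos 1: l→t (+8), pos 2: a→b (+1), pos 3: n→v (+8) — repeating every 2. A repeating key of period 2 is used — shifts +1, +8 over and over.
For laugh: l+1=m, a+8=i, u+1=v, g+8=o, h+1=i.

mivoi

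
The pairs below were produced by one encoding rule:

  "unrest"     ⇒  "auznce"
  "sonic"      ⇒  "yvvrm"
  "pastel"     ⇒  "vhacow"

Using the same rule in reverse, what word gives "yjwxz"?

scoop

Letter i (0-indexed) is shifted by i+6, so successive shifts are 6, 7, 8, ….
Undoing it on yjwxz: y−6=s, j−7=c, w−8=o, x−9=o, z−10=p.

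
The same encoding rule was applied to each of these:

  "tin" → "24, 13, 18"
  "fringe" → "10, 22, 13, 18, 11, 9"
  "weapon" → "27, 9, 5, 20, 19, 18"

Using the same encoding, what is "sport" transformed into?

23, 20, 19, 22, 24

The number is (letter's place in the alphabet, a=1) + 4.
On sport: s=19→23, p=16→20, o=15→19, r=18→22, t=20→24.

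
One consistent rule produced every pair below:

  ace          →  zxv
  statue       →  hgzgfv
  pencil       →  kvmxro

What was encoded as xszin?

Each pair mirrors across the alphabet (a↔z, c↔x, e↔v): positions sum to 25. Letters are reflected about the middle of the alphabet (position → 25−position): Atbash.
Decoding xszin: x↔c, s↔h, z↔a, i↔r, n↔m.

charm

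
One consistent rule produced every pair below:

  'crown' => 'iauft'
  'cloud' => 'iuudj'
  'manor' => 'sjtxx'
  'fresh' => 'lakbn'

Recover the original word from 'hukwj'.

Shifts by position in crown: pos 0: c→i (+6), pos 1: r→a (+9), pos 2: o→u (+6), pos 3: w→f (+9) — repeating every 2. The shifts repeat in a cycle of length 2: positions 0,1,… shift by +6, +9, then the pattern repeats.
Decoding hukwj: h−6=b, u−9=l, k−6=e, w−9=n, j−6=d.

blend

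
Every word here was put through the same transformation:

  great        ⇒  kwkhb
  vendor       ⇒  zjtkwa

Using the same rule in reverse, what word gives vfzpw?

ratio

Each letter shifts forward by (position + 4), i.e. 4, 5, 6, … — the shift grows by one for each successive letter.
Undoing it on vfzpw: v−4=r, f−5=a, z−6=t, p−7=i, w−8=o.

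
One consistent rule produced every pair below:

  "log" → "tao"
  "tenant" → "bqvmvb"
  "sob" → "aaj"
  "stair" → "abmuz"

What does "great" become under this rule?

ozqmb

The shift depends on letter class: consonant l→t is +8, but vowel o→a is +12. Two shifts are in play — +12 for a/e/i/o/u, +8 for every other letter.
For great: g(cons)+8=o, r(cons)+8=z, e(vowel)+12=q, a(vowel)+12=m, t(cons)+8=b.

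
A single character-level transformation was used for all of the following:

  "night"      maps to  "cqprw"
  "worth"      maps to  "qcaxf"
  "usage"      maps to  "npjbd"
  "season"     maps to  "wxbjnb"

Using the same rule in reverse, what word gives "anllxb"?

The word is reversed, then every letter is shifted forward by 9.
Undoing it on anllxb: shift back: a−9=r, n−9=e, l−9=c, l−9=c, x−9=o, b−9=s → reccos; then reverse → soccer.

soccer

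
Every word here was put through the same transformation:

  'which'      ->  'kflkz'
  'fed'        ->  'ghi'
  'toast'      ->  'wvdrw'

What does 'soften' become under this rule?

qhwirv

The word is reversed, then every letter is shifted forward by 3.
For soften: reverse → netfos; then shift: n+3=q, e+3=h, t+3=w, f+3=i, o+3=r, s+3=v.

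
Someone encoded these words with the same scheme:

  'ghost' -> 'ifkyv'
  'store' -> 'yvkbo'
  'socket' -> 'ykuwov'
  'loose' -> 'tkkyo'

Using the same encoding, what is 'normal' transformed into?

This is an affine cipher: with a=0,…,z=25, each position x becomes (23x+0) mod 26.
Applying it to normal: n(13)→23·13+0≡13=n; o(14)→23·14+0≡10=k; r(17)→23·17+0≡1=b; m(12)→23·12+0≡16=q; a(0)→23·0+0≡0=a; l(11)→23·11+0≡19=t (all mod 26).

nkbqat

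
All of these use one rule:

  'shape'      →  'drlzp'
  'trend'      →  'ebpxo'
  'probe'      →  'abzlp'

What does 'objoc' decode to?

It's a Vigenère-style cipher with numeric key [11,10]: position i shifts by key[i mod 2].
Reversing it on objoc: o−11=d, b−10=r, j−11=y, o−10=e, c−11=r.

dryer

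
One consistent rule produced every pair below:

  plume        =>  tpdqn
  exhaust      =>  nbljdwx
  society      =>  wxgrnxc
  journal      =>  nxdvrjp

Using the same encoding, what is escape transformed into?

The shift depends on letter class: consonant p→t is +4, but vowel u→d is +9. Two shifts are in play — +9 for a/e/i/o/u, +4 for every other letter.
Applying it to escape: e(vowel)+9=n, s(cons)+4=w, c(cons)+4=g, a(vowel)+9=j, p(cons)+4=t, e(vowel)+9=n.

nwgjtn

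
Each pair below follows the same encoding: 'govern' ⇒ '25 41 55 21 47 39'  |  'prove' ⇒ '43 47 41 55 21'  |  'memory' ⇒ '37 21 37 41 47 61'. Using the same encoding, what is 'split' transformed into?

With a=1..z=26, the number is 2·pos + 11.
For split: s=19→49, p=16→43, l=12→35, i=9→29, t=20→51.

49 43 35 29 51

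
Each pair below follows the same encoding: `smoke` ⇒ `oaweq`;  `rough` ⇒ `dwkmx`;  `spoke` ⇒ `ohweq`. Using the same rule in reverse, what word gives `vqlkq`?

venue

s(18)→o(14) and m(12)→a(0) fit y≡11x+24 (mod 26); the inverse of 11 mod 26 is 19. Treating letters as 0–25, the rule is x ↦ 11x + 24 (mod 26).
Undoing it on vqlkq: v(21)→19·(21−24)≡21=v; q(16)→19·(16−24)≡4=e; l(11)→19·(11−24)≡13=n; k(10)→19·(10−24)≡20=u; q(16)→19·(16−24)≡4=e (all mod 26).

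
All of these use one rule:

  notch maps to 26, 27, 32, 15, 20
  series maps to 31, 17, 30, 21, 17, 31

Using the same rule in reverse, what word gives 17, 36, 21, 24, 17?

The number is (letter's place in the alphabet, a=1) + 12.
Decoding 17, 36, 21, 24, 17: 17→(17−12)÷1=5=e, 36→(36−12)÷1=24=x, 21→(21−12)÷1=9=i, 24→(24−12)÷1=12=l, 17→(17−12)÷1=5=e.

exile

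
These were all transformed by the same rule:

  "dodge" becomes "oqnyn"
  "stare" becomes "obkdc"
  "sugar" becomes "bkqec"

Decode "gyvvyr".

hollow

The output letters match the input read backwards, each shifted +10: dodge reversed is egdod. The word is reversed, then every letter is shifted forward by 10.
Reversing it on gyvvyr: shift back: g−10=w, y−10=o, v−10=l, v−10=l, y−10=o, r−10=h → wolloh; then reverse → hollow.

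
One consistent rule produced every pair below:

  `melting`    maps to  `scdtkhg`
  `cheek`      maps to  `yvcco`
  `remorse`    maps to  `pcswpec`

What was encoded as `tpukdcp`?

trailer

Treating letters as 0–25, the rule is x ↦ 15x + 20 (mod 26).
Undoing it on tpukdcp: t(19)→7·(19−20)≡19=t; p(15)→7·(15−20)≡17=r; u(20)→7·(20−20)≡0=a; k(10)→7·(10−20)≡8=i; d(3)→7·(3−20)≡11=l; c(2)→7·(2−20)≡4=e; p(15)→7·(15−20)≡17=r (all mod 26).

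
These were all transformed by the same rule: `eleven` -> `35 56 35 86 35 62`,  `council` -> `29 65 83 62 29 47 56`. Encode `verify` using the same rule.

86 35 74 47 38 95

Each letter becomes 3×(its alphabet position, a=1..z=26) + 20.
Applying it to verify: v=22→86, e=5→35, r=18→74, i=9→47, f=6→38, y=25→95.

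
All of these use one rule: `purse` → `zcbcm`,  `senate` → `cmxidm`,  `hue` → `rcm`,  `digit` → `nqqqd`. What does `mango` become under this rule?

The shift depends on letter class: consonant p→z is +10, but vowel u→c is +8. The rule splits by letter class: vowels +8, consonants +10.
On mango: m(cons)+10=w, a(vowel)+8=i, n(cons)+10=x, g(cons)+10=q, o(vowel)+8=w.

wixqw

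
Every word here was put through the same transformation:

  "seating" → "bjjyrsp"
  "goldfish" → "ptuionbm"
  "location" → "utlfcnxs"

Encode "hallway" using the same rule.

Shifts by position in seating: pos 0: s→b (+9), pos 1: e→j (+5), pos 2: a→j (+9), pos 3: t→y (+5) — repeating every 2. A repeating key of period 2 is used — shifts +9, +5 over and over.
On hallway: h+9=q, a+5=f, l+9=u, l+5=q, w+9=f, a+5=f, y+9=h.

qfuqffh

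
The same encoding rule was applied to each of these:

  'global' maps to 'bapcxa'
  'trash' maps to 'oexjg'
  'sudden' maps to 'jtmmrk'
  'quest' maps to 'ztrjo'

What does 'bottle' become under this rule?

Treating letters as 0–25, the rule is x ↦ 5x + 23 (mod 26).
Applying it to bottle: b(1)→5·1+23≡2=c; o(14)→5·14+23≡15=p; t(19)→5·19+23≡14=o; t(19)→5·19+23≡14=o; l(11)→5·11+23≡0=a; e(4)→5·4+23≡17=r (all mod 26).

cpooar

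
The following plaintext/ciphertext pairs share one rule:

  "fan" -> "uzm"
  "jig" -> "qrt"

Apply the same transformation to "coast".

xlzhg

Each pair mirrors across the alphabet (f↔u, a↔z, n↔m): positions sum to 25. Letters are reflected about the middle of the alphabet (position → 25−position): Atbash.
On coast: c↔x, o↔l, a↔z, s↔h, t↔g.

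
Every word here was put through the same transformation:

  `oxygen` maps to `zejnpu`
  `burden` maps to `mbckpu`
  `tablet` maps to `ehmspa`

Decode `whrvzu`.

lagoon

Shifts by position in oxygen: pos 0: o→z (+11), pos 1: x→e (+7), pos 2: y→j (+11), pos 3: g→n (+7) — repeating every 2. The shifts repeat in a cycle of length 2: positions 0,1,… shift by +11, +7, then the pattern repeats.
Reversing it on whrvzu: w−11=l, h−7=a, r−11=g, v−7=o, z−11=o, u−7=n.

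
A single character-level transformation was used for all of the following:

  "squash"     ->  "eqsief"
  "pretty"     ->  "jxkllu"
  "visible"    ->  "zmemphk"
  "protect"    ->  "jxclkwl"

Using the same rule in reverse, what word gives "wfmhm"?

s(18)→e(4) and q(16)→q(16) fit y≡7x+8 (mod 26); the inverse of 7 mod 26 is 15. Each letter's alphabet position (a=0..z=25) is mapped through 7·x+8 mod 26 — an affine cipher.
Decoding wfmhm: w(22)→15·(22−8)≡2=c; f(5)→15·(5−8)≡7=h; m(12)→15·(12−8)≡8=i; h(7)→15·(7−8)≡11=l; m(12)→15·(12−8)≡8=i (all mod 26).

chili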